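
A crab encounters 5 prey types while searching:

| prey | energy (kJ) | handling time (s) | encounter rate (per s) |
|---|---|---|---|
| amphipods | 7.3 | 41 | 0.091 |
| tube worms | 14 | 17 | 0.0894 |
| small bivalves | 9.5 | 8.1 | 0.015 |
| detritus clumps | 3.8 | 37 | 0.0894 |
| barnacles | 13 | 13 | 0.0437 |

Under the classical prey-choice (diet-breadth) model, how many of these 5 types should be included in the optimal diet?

Rank by E/h (kJ/s): small bivalves 1.17, barnacles 1, tube worms 0.824, amphipods 0.178, detritus clumps 0.103. Include each in turn until the next type's E/h falls below the running intake rate.
Rate on top 1: 0.1271. barnacles: 1 > 0.1271 → include.
Rate on top 2: 0.4206. tube worms: 0.824 > 0.4206 → include.
Rate on top 3: 0.6114. amphipods: 0.178 < 0.6114 → exclude; stop.
Optimal diet: small bivalves, barnacles, tube worms — 3 of 5 types.

3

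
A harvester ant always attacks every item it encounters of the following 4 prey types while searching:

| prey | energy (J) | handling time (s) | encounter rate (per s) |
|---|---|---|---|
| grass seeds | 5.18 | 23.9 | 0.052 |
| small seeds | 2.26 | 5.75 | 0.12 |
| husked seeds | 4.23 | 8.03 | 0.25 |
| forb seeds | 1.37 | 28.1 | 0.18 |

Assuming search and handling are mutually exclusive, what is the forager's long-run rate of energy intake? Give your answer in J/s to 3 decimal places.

0.184 J/s

R = (0.052×5.18 + 0.12×2.26 + 0.25×4.23 + 0.18×1.37) / (1 + 0.052×23.9 + 0.12×5.75 + 0.25×8.03 + 0.18×28.1) = 1.845/9.998 = 0.1845 J/s.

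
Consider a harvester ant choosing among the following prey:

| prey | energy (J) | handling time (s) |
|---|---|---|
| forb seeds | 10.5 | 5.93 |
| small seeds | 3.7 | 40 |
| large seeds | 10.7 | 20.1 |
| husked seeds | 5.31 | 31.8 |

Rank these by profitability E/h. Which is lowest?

small seeds

In descending order of E/h:
forb seeds: 10.5/5.93 = 1.77 J/s
large seeds: 10.7/20.1 = 0.532 J/s
husked seeds: 5.31/31.8 = 0.167 J/s
small seeds: 3.7/40 = 0.0925 J/s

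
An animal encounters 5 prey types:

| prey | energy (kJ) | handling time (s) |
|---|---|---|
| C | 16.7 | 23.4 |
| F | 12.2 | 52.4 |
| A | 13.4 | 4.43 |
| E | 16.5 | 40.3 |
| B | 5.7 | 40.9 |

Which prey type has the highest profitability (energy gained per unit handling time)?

Profitability E/h (kJ/s): C = 16.7/23.4 = 0.714, F = 12.2/52.4 = 0.233, A = 13.4/4.43 = 3.02, E = 16.5/40.3 = 0.409, B = 5.7/40.9 = 0.139.
Ranked: A > C > E > F > B.

A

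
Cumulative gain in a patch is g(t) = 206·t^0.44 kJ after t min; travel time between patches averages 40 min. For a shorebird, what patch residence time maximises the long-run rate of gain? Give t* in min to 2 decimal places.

By the marginal value theorem, leave when the instantaneous gain rate g'(t) equals the habitat-wide average g(t)/(T + t).
g'(t) = 0.44·206·t^-0.56. Setting 0.44·206·t^-0.56 = 206·t^0.44/(40+t) gives 0.44(40+t) = t, so 0.56·t = 0.44×40.
t* = 0.44×40/0.56 = 31.43 min.

31.43 min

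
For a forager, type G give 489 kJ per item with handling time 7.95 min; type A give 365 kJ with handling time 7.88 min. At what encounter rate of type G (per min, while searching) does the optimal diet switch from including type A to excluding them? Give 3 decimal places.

Drop type A once their profitability E₂/h₂ falls below the rate achievable on type G alone: E₂/h₂ = λE₁/(1 + λh₁).
Solve for λ: λE₁h₂ = E₂(1 + λh₁) → λ(E₁h₂ − E₂h₁) = E₂ → λ = E₂/(E₁h₂ − E₂h₁).
λ = 365/(489×7.88 − 365×7.95) = 365/951.6 = 0.3836 per min.

0.384 per min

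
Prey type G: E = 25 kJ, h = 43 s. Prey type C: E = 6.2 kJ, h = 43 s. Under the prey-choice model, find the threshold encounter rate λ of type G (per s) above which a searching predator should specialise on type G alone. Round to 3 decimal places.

Drop type C once their profitability E₂/h₂ falls below the rate achievable on type G alone: E₂/h₂ = λE₁/(1 + λh₁).
Solve for λ: λE₁h₂ = E₂(1 + λh₁) → λ(E₁h₂ − E₂h₁) = E₂ → λ = E₂/(E₁h₂ − E₂h₁).
λ = 6.2/(25×43 − 6.2×43) = 6.2/808.4 = 0.007669 per s.

0.008 per s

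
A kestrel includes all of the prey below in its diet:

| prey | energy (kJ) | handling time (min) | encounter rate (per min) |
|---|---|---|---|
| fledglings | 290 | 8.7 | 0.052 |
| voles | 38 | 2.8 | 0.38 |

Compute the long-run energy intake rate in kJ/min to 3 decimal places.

11.731 kJ/min

R = (0.052×290 + 0.38×38) / (1 + 0.052×8.7 + 0.38×2.8) = 29.52/2.516 = 11.73 kJ/min.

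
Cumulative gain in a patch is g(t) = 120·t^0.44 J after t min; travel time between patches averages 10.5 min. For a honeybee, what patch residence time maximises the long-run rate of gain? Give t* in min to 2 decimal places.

8.25 min

By the marginal value theorem, leave when the instantaneous gain rate g'(t) equals the habitat-wide average g(t)/(T + t).
g'(t) = 0.44·120·t^-0.56. Setting 0.44·120·t^-0.56 = 120·t^0.44/(10.5+t) gives 0.44(10.5+t) = t, so 0.56·t = 0.44×10.5.
t* = 0.44×10.5/0.56 = 8.25 min.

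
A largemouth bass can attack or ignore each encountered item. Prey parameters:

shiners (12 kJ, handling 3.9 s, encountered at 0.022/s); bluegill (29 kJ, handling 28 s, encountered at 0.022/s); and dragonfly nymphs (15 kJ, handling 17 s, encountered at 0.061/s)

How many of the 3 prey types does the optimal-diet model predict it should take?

E/h in descending order: shiners 3.08, bluegill 1.04, dragonfly nymphs 0.882 kJ/s. The optimal diet is the largest prefix of this list for which every included type satisfies E_i/h_i > R on the types above it.
Rate on top 1: 0.2431. bluegill: 1.04 > 0.2431 → include.
Rate on top 2: 0.53. dragonfly nymphs: 0.882 > 0.53 → include.
Optimal diet: shiners, bluegill, dragonfly nymphs — 3 of 3 types.

3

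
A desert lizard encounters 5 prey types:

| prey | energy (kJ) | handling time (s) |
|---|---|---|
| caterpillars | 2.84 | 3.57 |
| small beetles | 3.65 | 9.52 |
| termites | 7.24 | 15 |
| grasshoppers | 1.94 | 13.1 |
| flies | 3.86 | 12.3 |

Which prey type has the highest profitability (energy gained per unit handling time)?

In descending order of E/h:
caterpillars: 2.84/3.57 = 0.796 kJ/s
termites: 7.24/15 = 0.483 kJ/s
small beetles: 3.65/9.52 = 0.383 kJ/s
flies: 3.86/12.3 = 0.314 kJ/s
grasshoppers: 1.94/13.1 = 0.148 kJ/s

caterpillars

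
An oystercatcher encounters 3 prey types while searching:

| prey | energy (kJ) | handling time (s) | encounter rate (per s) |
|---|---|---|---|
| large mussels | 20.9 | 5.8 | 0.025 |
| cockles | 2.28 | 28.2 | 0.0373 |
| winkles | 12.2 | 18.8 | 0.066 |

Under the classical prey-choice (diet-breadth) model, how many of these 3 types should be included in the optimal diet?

2

Profitabilities (E/h, kJ/s): large mussels 3.6, winkles 0.649, cockles 0.0809. Add prey in this order while the next type's profitability exceeds the intake rate on those already taken.
Rate on top 1: 0.4563. winkles: 0.649 > 0.4563 → include.
Rate on top 2: 0.5565. cockles: 0.0809 < 0.5565 → exclude; stop.
Optimal diet: large mussels, winkles — 2 of 3 types.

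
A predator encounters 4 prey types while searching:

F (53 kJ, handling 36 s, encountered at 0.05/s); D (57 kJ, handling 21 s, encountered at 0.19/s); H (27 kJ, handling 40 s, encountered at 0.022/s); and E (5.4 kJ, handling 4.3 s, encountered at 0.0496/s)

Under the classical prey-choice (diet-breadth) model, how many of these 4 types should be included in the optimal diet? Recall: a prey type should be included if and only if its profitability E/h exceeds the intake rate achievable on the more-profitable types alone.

1

Profitabilities (E/h, kJ/s): D 2.71, F 1.47, E 1.26, H 0.675. Add prey in this order while the next type's profitability exceeds the intake rate on those already taken.
Rate on top 1: 2.17. F: 1.47 < 2.17 → exclude; stop.
Optimal diet: D — 1 of 4 types.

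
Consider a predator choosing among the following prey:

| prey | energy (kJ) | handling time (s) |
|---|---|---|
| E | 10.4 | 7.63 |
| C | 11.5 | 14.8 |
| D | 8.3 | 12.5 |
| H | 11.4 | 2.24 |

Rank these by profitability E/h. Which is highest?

In descending order of E/h:
H: 11.4/2.24 = 5.09 kJ/s
E: 10.4/7.63 = 1.36 kJ/s
C: 11.5/14.8 = 0.777 kJ/s
D: 8.3/12.5 = 0.664 kJ/s

H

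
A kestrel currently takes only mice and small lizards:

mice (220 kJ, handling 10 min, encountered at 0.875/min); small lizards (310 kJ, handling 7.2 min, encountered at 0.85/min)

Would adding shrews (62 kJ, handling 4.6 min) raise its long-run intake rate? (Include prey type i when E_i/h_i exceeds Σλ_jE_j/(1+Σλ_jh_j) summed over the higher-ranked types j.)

Current rate: (0.875×220 + 0.85×310)/(1 + 0.875×10 + 0.85×7.2) = 28.73 kJ/min.
Profitability of shrews: 62/4.6 = 13.48 kJ/min.
13.48 < 28.73, so adding shrews would lower the average — exclude it.

No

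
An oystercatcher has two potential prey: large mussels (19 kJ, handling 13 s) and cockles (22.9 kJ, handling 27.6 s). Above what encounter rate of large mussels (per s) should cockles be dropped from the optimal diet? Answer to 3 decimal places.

0.101 per s

The zero-one rule: include cockles iff E₂/h₂ > λE₁/(1+λh₁). Equality gives the switch point.
λE₁h₂ = E₂ + λE₂h₁ ⇒ λ = E₂/(E₁h₂ − E₂h₁) = 22.9/(524.4 − 297.7) = 0.101 per s.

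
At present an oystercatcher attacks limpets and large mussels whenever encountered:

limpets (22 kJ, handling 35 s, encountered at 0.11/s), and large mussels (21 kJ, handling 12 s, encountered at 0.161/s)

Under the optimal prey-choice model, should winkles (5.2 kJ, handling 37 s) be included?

No

On limpets and large mussels alone, R = ΣλE/(1+Σλh) = 5.801/6.782 = 0.8554 kJ/s.
winkles: E/h = 5.2/37 = 0.1405 kJ/s.
Since 0.1405 < R, time spent handling winkles is better spent searching.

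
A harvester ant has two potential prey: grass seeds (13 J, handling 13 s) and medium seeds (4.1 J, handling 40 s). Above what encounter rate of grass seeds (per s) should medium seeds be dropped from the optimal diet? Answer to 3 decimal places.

At the threshold, the rate on grass seeds alone equals the profitability of medium seeds: λ·13/(1 + λ·13) = 4.1/40 = 0.1025.
Rearranging, λ(13 − 0.1025×13) = 0.1025, so λ = 0.1025/11.67 = 0.008785 per s.

0.009 per s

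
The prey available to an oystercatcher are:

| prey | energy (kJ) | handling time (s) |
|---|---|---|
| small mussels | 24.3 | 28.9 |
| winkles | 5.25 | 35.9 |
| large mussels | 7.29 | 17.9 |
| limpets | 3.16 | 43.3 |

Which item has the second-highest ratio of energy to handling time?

In descending order of E/h:
small mussels: 24.3/28.9 = 0.841 kJ/s
large mussels: 7.29/17.9 = 0.407 kJ/s
winkles: 5.25/35.9 = 0.146 kJ/s
limpets: 3.16/43.3 = 0.073 kJ/s

large mussels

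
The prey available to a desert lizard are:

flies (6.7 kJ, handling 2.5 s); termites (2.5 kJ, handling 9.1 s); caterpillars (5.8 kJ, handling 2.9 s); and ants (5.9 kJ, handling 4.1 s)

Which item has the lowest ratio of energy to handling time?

Profitability E/h (kJ/s): flies = 6.7/2.5 = 2.68, termites = 2.5/9.1 = 0.275, caterpillars = 5.8/2.9 = 2, ants = 5.9/4.1 = 1.44.
Ranked: flies > caterpillars > ants > termites.

termites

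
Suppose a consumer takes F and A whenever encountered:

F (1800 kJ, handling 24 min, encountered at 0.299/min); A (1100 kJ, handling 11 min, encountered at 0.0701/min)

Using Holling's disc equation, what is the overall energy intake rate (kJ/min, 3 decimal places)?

68.772 kJ/min

R = (0.299×1800 + 0.0701×1100) / (1 + 0.299×24 + 0.0701×11) = 615.3/8.947 = 68.77 kJ/min.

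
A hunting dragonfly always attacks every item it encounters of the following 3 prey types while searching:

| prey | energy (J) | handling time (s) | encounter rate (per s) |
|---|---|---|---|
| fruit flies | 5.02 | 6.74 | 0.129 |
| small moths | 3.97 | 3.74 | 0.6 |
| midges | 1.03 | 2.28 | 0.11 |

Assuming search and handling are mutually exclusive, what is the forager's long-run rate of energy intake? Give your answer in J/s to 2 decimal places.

0.72 J/s

R = (0.129×5.02 + 0.6×3.97 + 0.11×1.03) / (1 + 0.129×6.74 + 0.6×3.74 + 0.11×2.28) = 3.143/4.364 = 0.7201 J/s.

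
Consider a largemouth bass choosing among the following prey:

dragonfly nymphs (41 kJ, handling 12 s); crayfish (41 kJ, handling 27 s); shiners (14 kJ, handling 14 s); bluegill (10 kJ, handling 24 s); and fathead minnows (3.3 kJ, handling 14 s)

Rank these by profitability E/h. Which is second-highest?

In descending order of E/h:
dragonfly nymphs: 41/12 = 3.42 kJ/s
crayfish: 41/27 = 1.52 kJ/s
shiners: 14/14 = 1 kJ/s
bluegill: 10/24 = 0.417 kJ/s
fathead minnows: 3.3/14 = 0.236 kJ/s

crayfish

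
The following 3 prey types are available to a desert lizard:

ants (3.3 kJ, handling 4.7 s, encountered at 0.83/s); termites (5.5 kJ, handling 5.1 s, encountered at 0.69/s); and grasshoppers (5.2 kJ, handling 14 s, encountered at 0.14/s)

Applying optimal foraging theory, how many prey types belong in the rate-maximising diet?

Profitabilities (E/h, kJ/s): termites 1.08, ants 0.702, grasshoppers 0.371. Add prey in this order while the next type's profitability exceeds the intake rate on those already taken.
Rate on top 1: 0.8398. ants: 0.702 < 0.8398 → exclude; stop.
Optimal diet: termites — 1 of 3 types.

1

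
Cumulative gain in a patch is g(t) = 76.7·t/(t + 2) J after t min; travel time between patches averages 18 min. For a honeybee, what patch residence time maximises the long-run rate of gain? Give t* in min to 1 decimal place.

6.0 min

Optimal t* satisfies g'(t*) = g(t*)/(T + t*).
g'(t) = 76.7·2/(t + 2)². Setting 76.7·2/(t+2)² = 76.7t/[(t+2)(18+t)] gives 2(18+t) = t(t+2), so t² = 2×18 = 36.
t* = √36 = 6 min.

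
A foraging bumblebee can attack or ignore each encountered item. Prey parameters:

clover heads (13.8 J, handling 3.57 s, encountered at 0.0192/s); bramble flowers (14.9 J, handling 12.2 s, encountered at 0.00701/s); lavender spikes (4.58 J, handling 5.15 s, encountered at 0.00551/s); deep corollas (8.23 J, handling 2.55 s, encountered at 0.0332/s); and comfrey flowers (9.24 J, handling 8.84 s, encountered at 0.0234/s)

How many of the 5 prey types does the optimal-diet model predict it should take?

5

Rank by E/h (J/s): clover heads 3.87, deep corollas 3.23, bramble flowers 1.22, comfrey flowers 1.05, lavender spikes 0.889. Include each in turn until the next type's E/h falls below the running intake rate.
Rate on top 1: 0.248. deep corollas: 3.23 > 0.248 → include.
Rate on top 2: 0.4667. bramble flowers: 1.22 > 0.4667 → include.
Rate on top 3: 0.5188. comfrey flowers: 1.05 > 0.5188 → include.
Rate on top 4: 0.5941. lavender spikes: 0.889 > 0.5941 → include.
Optimal diet: clover heads, deep corollas, bramble flowers, comfrey flowers, lavender spikes — 5 of 5 types.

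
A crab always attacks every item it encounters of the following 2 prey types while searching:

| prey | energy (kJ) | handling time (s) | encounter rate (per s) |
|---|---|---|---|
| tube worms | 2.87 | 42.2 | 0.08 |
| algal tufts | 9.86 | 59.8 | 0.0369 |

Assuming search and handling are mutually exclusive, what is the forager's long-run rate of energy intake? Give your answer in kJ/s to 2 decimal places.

0.09 kJ/s

R = Σλ_iE_i / (1 + Σλ_ih_i)
Numerator: 0.08×2.87 + 0.0369×9.86 = 0.5934
Denominator: 1 + 0.08×42.2 + 0.0369×59.8 = 6.583
R = 0.5934/6.583 = 0.09015 kJ/s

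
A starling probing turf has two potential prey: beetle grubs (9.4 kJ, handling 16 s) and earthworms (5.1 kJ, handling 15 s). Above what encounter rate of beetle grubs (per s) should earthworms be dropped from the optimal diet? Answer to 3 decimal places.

0.086 per s

Drop earthworms once their profitability E₂/h₂ falls below the rate achievable on beetle grubs alone: E₂/h₂ = λE₁/(1 + λh₁).
Solve for λ: λE₁h₂ = E₂(1 + λh₁) → λ(E₁h₂ − E₂h₁) = E₂ → λ = E₂/(E₁h₂ − E₂h₁).
λ = 5.1/(9.4×15 − 5.1×16) = 5.1/59.4 = 0.08586 per s.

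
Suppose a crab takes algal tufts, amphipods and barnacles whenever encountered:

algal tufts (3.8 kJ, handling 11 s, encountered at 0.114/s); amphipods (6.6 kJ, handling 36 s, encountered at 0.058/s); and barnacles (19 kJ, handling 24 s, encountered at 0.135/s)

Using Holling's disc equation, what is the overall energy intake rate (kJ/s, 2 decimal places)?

Energy encountered per unit search time: 0.114×3.8 + 0.058×6.6 + 0.135×19 = 3.381 kJ/s.
Handling time per unit search time: 0.114×11 + 0.058×36 + 0.135×24 = 6.582.
Rate = 3.381/(1 + 6.582) = 0.4459 kJ/s.

0.45 kJ/s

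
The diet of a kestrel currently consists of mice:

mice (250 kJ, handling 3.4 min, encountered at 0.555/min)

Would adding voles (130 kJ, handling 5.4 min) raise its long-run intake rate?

No

On mice alone, R = ΣλE/(1+Σλh) = 138.8/2.887 = 48.06 kJ/min.
Profitability of voles: 130/5.4 = 24.07 kJ/min.
24.07 < 48.06, so adding voles would lower the average — exclude it.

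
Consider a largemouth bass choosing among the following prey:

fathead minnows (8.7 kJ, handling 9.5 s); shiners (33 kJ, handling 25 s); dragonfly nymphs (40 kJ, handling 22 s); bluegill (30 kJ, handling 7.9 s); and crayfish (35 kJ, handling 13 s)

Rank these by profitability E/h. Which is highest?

bluegill

Profitability E/h (kJ/s): fathead minnows = 8.7/9.5 = 0.916, shiners = 33/25 = 1.32, dragonfly nymphs = 40/22 = 1.82, bluegill = 30/7.9 = 3.8, crayfish = 35/13 = 2.69.
Ranked: bluegill > crayfish > dragonfly nymphs > shiners > fathead minnows.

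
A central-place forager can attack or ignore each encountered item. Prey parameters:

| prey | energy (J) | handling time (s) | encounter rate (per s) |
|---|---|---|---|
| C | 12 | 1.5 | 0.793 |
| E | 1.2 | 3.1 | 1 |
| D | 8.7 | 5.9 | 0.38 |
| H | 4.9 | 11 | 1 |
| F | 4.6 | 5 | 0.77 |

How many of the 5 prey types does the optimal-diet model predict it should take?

E/h in descending order: C 8, D 1.47, F 0.92, H 0.445, E 0.387 J/s. The optimal diet is the largest prefix of this list for which every included type satisfies E_i/h_i > R on the types above it.
Rate on top 1: 4.346. D: 1.47 < 4.346 → exclude; stop.
Optimal diet: C — 1 of 5 types.

1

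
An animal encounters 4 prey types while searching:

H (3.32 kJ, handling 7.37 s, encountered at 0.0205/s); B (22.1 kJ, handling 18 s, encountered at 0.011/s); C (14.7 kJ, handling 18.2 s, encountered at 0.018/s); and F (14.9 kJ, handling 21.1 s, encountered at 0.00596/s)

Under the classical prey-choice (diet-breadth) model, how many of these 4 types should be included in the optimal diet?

4

Profitabilities (E/h, kJ/s): B 1.23, C 0.808, F 0.706, H 0.45. Add prey in this order while the next type's profitability exceeds the intake rate on those already taken.
Rate on top 1: 0.2029. C: 0.808 > 0.2029 → include.
Rate on top 2: 0.3328. F: 0.706 > 0.3328 → include.
Rate on top 3: 0.3612. H: 0.45 > 0.3612 → include.
Optimal diet: B, C, F, H — 4 of 4 types.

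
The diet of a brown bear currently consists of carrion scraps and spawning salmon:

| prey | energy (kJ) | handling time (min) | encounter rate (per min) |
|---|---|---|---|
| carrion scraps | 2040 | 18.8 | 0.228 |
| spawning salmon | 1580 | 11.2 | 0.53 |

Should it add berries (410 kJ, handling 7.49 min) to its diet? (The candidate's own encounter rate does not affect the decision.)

Current rate: (0.228×2040 + 0.53×1580)/(1 + 0.228×18.8 + 0.53×11.2) = 116.1 kJ/min.
Profitability of berries: 410/7.49 = 54.74 kJ/min.
Since 54.74 < R, time spent handling berries is better spent searching.

No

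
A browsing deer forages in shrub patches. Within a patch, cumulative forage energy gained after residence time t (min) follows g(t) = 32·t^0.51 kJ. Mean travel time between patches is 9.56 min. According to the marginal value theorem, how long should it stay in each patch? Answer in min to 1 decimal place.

10.0 min

Optimal t* satisfies g'(t*) = g(t*)/(T + t*).
g'(t) = 0.51·32·t^-0.49. Setting 0.51·32·t^-0.49 = 32·t^0.51/(9.56+t) gives 0.51(9.56+t) = t, so 0.49·t = 0.51×9.56.
t* = 0.51×9.56/0.49 = 9.95 min.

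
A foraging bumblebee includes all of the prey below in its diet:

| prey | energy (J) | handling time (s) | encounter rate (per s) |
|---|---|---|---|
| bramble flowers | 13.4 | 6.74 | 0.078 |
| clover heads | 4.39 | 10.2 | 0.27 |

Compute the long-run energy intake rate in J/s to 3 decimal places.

0.521 J/s

R = (0.078×13.4 + 0.27×4.39) / (1 + 0.078×6.74 + 0.27×10.2) = 2.231/4.28 = 0.5212 J/s.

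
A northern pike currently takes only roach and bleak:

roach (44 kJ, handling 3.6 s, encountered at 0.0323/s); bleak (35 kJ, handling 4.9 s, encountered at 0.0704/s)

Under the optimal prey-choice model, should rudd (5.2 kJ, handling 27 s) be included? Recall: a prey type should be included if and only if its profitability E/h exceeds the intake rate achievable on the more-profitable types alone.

Intake rate on the current diet: R = (0.0323×44 + 0.0704×35) / (1 + 0.0323×3.6 + 0.0704×4.9) = 3.885/1.461 = 2.659 kJ/s.
rudd: E/h = 5.2/27 = 0.1926 kJ/s.
0.1926 < 2.659, so adding rudd would lower the average — exclude it.

No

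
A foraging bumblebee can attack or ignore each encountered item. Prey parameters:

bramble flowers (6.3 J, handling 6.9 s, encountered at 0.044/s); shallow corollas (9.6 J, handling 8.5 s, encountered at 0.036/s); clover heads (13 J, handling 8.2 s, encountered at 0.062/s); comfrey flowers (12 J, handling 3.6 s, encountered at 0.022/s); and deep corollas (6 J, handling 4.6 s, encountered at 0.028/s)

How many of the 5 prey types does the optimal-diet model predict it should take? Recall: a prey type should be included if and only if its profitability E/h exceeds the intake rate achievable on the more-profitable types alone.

Rank by E/h (J/s): comfrey flowers 3.33, clover heads 1.59, deep corollas 1.3, shallow corollas 1.13, bramble flowers 0.913. Include each in turn until the next type's E/h falls below the running intake rate.
Rate on top 1: 0.2446. clover heads: 1.59 > 0.2446 → include.
Rate on top 2: 0.674. deep corollas: 1.3 > 0.674 → include.
Rate on top 3: 0.7213. shallow corollas: 1.13 > 0.7213 → include.
Rate on top 4: 0.783. bramble flowers: 0.913 > 0.783 → include.
Optimal diet: comfrey flowers, clover heads, deep corollas, shallow corollas, bramble flowers — 5 of 5 types.

5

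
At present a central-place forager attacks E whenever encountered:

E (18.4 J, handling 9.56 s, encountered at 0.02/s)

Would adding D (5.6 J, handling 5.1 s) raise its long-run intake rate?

Yes

Current rate: (0.02×18.4)/(1 + 0.02×9.56) = 0.3089 J/s.
D: E/h = 5.6/5.1 = 1.098 J/s.
Since 1.098 > R, including D increases the long-run rate.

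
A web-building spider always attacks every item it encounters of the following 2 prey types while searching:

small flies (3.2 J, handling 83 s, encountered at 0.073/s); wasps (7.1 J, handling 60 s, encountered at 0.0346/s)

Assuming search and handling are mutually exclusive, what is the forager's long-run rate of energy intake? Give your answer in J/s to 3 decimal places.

R = Σλ_iE_i / (1 + Σλ_ih_i)
Numerator: 0.073×3.2 + 0.0346×7.1 = 0.4793
Denominator: 1 + 0.073×83 + 0.0346×60 = 9.135
R = 0.4793/9.135 = 0.05246 J/s

0.052 J/s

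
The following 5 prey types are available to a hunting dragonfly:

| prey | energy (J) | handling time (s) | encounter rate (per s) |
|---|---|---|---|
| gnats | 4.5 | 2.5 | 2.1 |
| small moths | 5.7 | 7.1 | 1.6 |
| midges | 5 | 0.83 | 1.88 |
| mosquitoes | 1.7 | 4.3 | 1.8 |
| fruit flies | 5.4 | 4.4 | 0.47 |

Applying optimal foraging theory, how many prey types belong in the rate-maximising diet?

1

E/h in descending order: midges 6.02, gnats 1.8, fruit flies 1.23, small moths 0.803, mosquitoes 0.395 J/s. The optimal diet is the largest prefix of this list for which every included type satisfies E_i/h_i > R on the types above it.
Rate on top 1: 3.671. gnats: 1.8 < 3.671 → exclude; stop.
Optimal diet: midges — 1 of 5 types.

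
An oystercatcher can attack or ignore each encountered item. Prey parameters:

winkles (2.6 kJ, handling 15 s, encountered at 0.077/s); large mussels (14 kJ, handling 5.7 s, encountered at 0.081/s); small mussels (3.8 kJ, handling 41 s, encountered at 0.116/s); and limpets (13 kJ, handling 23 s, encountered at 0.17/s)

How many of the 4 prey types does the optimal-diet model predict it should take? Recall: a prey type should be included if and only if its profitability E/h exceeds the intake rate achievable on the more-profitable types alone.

1

Rank by E/h (kJ/s): large mussels 2.46, limpets 0.565, winkles 0.173, small mussels 0.0927. Include each in turn until the next type's E/h falls below the running intake rate.
Rate on top 1: 0.7758. limpets: 0.565 < 0.7758 → exclude; stop.
Optimal diet: large mussels — 1 of 4 types.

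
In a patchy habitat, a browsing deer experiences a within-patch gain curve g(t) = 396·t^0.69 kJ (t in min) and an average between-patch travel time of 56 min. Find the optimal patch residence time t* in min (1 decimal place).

124.6 min

By the marginal value theorem, leave when the instantaneous gain rate g'(t) equals the habitat-wide average g(t)/(T + t).
g'(t) = 0.69·396·t^-0.31. Setting 0.69·396·t^-0.31 = 396·t^0.69/(56+t) gives 0.69(56+t) = t, so 0.31·t = 0.69×56.
t* = 0.69×56/0.31 = 124.6 min.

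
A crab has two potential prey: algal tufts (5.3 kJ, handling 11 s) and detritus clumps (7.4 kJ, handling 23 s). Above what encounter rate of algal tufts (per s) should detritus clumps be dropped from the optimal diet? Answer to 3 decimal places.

The zero-one rule: include detritus clumps iff E₂/h₂ > λE₁/(1+λh₁). Equality gives the switch point.
λE₁h₂ = E₂ + λE₂h₁ ⇒ λ = E₂/(E₁h₂ − E₂h₁) = 7.4/(121.9 − 81.4) = 0.1827 per s.

0.183 per s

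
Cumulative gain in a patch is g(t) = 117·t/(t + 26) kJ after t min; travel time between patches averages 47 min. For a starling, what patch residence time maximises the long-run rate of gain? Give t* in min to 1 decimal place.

Maximise g(t)/(T+t): set derivative to zero → g'(t)(T+t) = g(t).
g'(t) = 117·26/(t + 26)². Setting 117·26/(t+26)² = 117t/[(t+26)(47+t)] gives 26(47+t) = t(t+26), so t² = 26×47 = 1222.
t* = √1222 = 34.96 min.

35.0 min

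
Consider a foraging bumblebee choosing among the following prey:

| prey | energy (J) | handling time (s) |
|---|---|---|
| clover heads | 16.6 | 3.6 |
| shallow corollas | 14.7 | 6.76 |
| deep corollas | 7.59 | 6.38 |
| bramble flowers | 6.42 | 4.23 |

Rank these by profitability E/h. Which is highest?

clover heads

In descending order of E/h:
clover heads: 16.6/3.6 = 4.61 J/s
shallow corollas: 14.7/6.76 = 2.17 J/s
bramble flowers: 6.42/4.23 = 1.52 J/s
deep corollas: 7.59/6.38 = 1.19 J/s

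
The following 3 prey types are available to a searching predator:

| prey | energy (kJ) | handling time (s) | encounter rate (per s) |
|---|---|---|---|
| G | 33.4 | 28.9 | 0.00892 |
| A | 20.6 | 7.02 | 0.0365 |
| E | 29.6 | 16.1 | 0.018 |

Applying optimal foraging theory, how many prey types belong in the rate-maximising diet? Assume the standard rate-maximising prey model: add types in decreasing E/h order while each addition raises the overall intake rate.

3

E/h in descending order: A 2.93, E 1.84, G 1.16 kJ/s. The optimal diet is the largest prefix of this list for which every included type satisfies E_i/h_i > R on the types above it.
Rate on top 1: 0.5985. E: 1.84 > 0.5985 → include.
Rate on top 2: 0.831. G: 1.16 > 0.831 → include.
Optimal diet: A, E, G — 3 of 3 types.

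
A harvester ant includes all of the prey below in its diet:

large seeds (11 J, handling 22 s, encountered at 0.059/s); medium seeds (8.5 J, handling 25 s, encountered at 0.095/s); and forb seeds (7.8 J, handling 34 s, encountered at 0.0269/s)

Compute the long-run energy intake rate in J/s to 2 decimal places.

0.30 J/s

R = (0.059×11 + 0.095×8.5 + 0.0269×7.8) / (1 + 0.059×22 + 0.095×25 + 0.0269×34) = 1.666/5.588 = 0.2982 J/s.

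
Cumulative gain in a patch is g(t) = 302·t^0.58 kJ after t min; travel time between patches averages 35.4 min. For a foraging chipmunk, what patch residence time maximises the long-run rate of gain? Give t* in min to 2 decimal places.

48.89 min

Maximise g(t)/(T+t): set derivative to zero → g'(t)(T+t) = g(t).
g'(t) = 0.58·302·t^-0.42. Setting 0.58·302·t^-0.42 = 302·t^0.58/(35.4+t) gives 0.58(35.4+t) = t, so 0.42·t = 0.58×35.4.
t* = 0.58×35.4/0.42 = 48.89 min.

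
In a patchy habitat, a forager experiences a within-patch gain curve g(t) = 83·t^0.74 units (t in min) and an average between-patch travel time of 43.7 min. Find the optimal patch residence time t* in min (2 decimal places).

124.38 min

Maximise g(t)/(T+t): set derivative to zero → g'(t)(T+t) = g(t).
g'(t) = 0.74·83·t^-0.26. Setting 0.74·83·t^-0.26 = 83·t^0.74/(43.7+t) gives 0.74(43.7+t) = t, so 0.26·t = 0.74×43.7.
t* = 0.74×43.7/0.26 = 124.4 min.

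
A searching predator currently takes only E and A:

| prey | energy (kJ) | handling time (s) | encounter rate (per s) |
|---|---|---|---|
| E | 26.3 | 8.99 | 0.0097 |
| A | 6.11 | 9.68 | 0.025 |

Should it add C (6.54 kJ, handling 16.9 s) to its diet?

Yes

Intake rate on the current diet: R = (0.0097×26.3 + 0.025×6.11) / (1 + 0.0097×8.99 + 0.025×9.68) = 0.4079/1.329 = 0.3068 kJ/s.
C: E/h = 6.54/16.9 = 0.387 kJ/s.
0.387 > 0.3068, so adding C raises the average — include it.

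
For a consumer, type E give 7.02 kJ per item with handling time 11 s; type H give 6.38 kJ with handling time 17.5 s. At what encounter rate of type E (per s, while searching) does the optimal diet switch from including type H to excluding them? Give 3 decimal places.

At the threshold, the rate on type E alone equals the profitability of type H: λ·7.02/(1 + λ·11) = 6.38/17.5 = 0.3646.
Rearranging, λ(7.02 − 0.3646×11) = 0.3646, so λ = 0.3646/3.01 = 0.1211 per s.

0.121 per s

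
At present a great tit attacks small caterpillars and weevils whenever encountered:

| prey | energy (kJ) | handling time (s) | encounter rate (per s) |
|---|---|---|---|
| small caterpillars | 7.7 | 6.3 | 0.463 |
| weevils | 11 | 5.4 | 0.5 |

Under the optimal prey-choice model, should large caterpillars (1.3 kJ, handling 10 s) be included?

Current rate: (0.463×7.7 + 0.5×11)/(1 + 0.463×6.3 + 0.5×5.4) = 1.37 kJ/s.
Profitability of large caterpillars: 1.3/10 = 0.13 kJ/s.
Since 0.13 < R, time spent handling large caterpillars is better spent searching.

No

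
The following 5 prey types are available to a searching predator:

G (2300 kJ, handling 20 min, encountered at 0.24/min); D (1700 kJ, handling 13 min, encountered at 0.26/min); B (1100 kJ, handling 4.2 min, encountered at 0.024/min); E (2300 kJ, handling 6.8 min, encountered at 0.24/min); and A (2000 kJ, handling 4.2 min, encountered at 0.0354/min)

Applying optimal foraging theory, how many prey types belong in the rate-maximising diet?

3

Rank by E/h (kJ/min): A 476, E 338, B 262, D 131, G 115. Include each in turn until the next type's E/h falls below the running intake rate.
Rate on top 1: 61.64. E: 338 > 61.64 → include.
Rate on top 2: 224. B: 262 > 224 → include.
Rate on top 3: 225.3. D: 131 < 225.3 → exclude; stop.
Optimal diet: A, E, B — 3 of 5 types.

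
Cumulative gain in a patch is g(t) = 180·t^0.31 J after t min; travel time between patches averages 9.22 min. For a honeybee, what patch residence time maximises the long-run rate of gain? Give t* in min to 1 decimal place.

Optimal t* satisfies g'(t*) = g(t*)/(T + t*).
g'(t) = 0.31·180·t^-0.69. Setting 0.31·180·t^-0.69 = 180·t^0.31/(9.22+t) gives 0.31(9.22+t) = t, so 0.69·t = 0.31×9.22.
t* = 0.31×9.22/0.69 = 4.142 min.

4.1 min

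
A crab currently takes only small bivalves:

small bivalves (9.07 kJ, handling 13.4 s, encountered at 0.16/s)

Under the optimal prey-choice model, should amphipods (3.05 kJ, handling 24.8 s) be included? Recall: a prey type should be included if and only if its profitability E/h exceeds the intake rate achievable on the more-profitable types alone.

Intake rate on the current diet: R = (0.16×9.07) / (1 + 0.16×13.4) = 1.451/3.144 = 0.4616 kJ/s.
Profitability of amphipods: 3.05/24.8 = 0.123 kJ/s.
Since 0.123 < R, time spent handling amphipods is better spent searching.

No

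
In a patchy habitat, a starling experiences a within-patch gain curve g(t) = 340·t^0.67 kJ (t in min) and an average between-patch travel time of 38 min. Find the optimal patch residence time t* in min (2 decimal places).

77.15 min

Maximise g(t)/(T+t): set derivative to zero → g'(t)(T+t) = g(t).
g'(t) = 0.67·340·t^-0.33. Setting 0.67·340·t^-0.33 = 340·t^0.67/(38+t) gives 0.67(38+t) = t, so 0.33·t = 0.67×38.
t* = 0.67×38/0.33 = 77.15 min.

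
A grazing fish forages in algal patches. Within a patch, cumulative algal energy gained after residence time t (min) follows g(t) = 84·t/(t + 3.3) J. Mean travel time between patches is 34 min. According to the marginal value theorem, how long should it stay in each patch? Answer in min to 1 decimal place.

Maximise g(t)/(T+t): set derivative to zero → g'(t)(T+t) = g(t).
g'(t) = 84·3.3/(t + 3.3)². Setting 84·3.3/(t+3.3)² = 84t/[(t+3.3)(34+t)] gives 3.3(34+t) = t(t+3.3), so t² = 3.3×34 = 112.2.
t* = √112.2 = 10.59 min.

10.6 min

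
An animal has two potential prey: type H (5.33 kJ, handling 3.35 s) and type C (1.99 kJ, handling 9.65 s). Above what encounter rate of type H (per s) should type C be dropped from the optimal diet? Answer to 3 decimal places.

0.044 per s

The zero-one rule: include type C iff E₂/h₂ > λE₁/(1+λh₁). Equality gives the switch point.
λE₁h₂ = E₂ + λE₂h₁ ⇒ λ = E₂/(E₁h₂ − E₂h₁) = 1.99/(51.43 − 6.667) = 0.04445 per s.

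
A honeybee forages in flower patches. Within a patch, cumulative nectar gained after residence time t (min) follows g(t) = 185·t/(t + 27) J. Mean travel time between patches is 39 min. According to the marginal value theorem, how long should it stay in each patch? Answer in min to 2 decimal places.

32.45 min

Optimal t* satisfies g'(t*) = g(t*)/(T + t*).
g'(t) = 185·27/(t + 27)². Setting 185·27/(t+27)² = 185t/[(t+27)(39+t)] gives 27(39+t) = t(t+27), so t² = 27×39 = 1053.
t* = √1053 = 32.45 min.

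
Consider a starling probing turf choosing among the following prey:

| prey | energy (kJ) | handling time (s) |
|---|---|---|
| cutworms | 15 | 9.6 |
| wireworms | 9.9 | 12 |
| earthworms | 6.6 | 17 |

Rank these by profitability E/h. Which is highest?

Profitability E/h (kJ/s): cutworms = 15/9.6 = 1.56, wireworms = 9.9/12 = 0.825, earthworms = 6.6/17 = 0.388.
Ranked: cutworms > wireworms > earthworms.

cutworms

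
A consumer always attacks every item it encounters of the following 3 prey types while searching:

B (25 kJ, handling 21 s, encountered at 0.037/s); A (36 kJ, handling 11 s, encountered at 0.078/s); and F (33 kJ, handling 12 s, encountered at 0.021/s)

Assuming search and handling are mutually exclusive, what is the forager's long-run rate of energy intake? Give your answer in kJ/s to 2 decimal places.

Energy encountered per unit search time: 0.037×25 + 0.078×36 + 0.021×33 = 4.426 kJ/s.
Handling time per unit search time: 0.037×21 + 0.078×11 + 0.021×12 = 1.887.
Rate = 4.426/(1 + 1.887) = 1.533 kJ/s.

1.53 kJ/s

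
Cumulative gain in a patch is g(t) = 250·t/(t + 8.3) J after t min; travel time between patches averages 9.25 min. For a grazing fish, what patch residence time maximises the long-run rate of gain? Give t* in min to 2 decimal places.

8.76 min

Optimal t* satisfies g'(t*) = g(t*)/(T + t*).
g'(t) = 250·8.3/(t + 8.3)². Setting 250·8.3/(t+8.3)² = 250t/[(t+8.3)(9.25+t)] gives 8.3(9.25+t) = t(t+8.3), so t² = 8.3×9.25 = 76.78.
t* = √76.78 = 8.762 min.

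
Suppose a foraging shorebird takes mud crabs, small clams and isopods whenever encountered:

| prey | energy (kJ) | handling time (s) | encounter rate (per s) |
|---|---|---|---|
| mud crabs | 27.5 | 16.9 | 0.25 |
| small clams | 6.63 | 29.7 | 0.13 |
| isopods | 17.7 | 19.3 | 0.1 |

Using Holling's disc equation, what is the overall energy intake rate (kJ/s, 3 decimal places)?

R = Σλ_iE_i / (1 + Σλ_ih_i)
Numerator: 0.25×27.5 + 0.13×6.63 + 0.1×17.7 = 9.507
Denominator: 1 + 0.25×16.9 + 0.13×29.7 + 0.1×19.3 = 11.02
R = 9.507/11.02 = 0.863 kJ/s

0.863 kJ/s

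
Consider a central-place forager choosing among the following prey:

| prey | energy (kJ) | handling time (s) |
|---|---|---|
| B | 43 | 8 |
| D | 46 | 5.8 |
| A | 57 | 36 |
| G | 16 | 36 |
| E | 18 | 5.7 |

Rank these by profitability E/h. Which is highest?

D

In descending order of E/h:
D: 46/5.8 = 7.93 kJ/s
B: 43/8 = 5.38 kJ/s
E: 18/5.7 = 3.16 kJ/s
A: 57/36 = 1.58 kJ/s
G: 16/36 = 0.444 kJ/s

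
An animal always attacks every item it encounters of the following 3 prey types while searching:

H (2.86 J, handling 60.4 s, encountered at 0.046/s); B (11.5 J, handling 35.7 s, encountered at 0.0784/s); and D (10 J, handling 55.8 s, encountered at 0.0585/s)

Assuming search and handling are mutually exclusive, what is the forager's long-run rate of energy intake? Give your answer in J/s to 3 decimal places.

0.164 J/s

Energy encountered per unit search time: 0.046×2.86 + 0.0784×11.5 + 0.0585×10 = 1.618 J/s.
Handling time per unit search time: 0.046×60.4 + 0.0784×35.7 + 0.0585×55.8 = 8.842.
Rate = 1.618/(1 + 8.842) = 0.1644 J/s.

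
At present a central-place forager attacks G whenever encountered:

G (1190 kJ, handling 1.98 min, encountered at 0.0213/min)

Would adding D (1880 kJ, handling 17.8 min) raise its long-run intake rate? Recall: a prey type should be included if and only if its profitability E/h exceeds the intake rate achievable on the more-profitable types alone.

Yes

Current rate: (0.0213×1190)/(1 + 0.0213×1.98) = 24.32 kJ/min.
D: E/h = 1880/17.8 = 105.6 kJ/min.
Since 105.6 > R, including D increases the long-run rate.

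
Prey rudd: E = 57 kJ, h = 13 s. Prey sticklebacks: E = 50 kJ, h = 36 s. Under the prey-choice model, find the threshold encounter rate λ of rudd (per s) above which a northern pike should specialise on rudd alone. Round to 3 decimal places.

0.036 per s

The zero-one rule: include sticklebacks iff E₂/h₂ > λE₁/(1+λh₁). Equality gives the switch point.
λE₁h₂ = E₂ + λE₂h₁ ⇒ λ = E₂/(E₁h₂ − E₂h₁) = 50/(2052 − 650) = 0.03566 per s.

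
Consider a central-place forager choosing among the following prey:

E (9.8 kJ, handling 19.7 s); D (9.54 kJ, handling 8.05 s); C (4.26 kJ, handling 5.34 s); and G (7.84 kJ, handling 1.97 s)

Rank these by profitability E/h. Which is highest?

G

In descending order of E/h:
G: 7.84/1.97 = 3.98 kJ/s
D: 9.54/8.05 = 1.19 kJ/s
C: 4.26/5.34 = 0.798 kJ/s
E: 9.8/19.7 = 0.497 kJ/s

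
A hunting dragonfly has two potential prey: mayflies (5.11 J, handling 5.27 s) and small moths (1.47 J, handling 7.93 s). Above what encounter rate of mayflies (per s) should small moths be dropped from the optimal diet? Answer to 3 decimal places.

0.045 per s

The zero-one rule: include small moths iff E₂/h₂ > λE₁/(1+λh₁). Equality gives the switch point.
λE₁h₂ = E₂ + λE₂h₁ ⇒ λ = E₂/(E₁h₂ − E₂h₁) = 1.47/(40.52 − 7.747) = 0.04485 per s.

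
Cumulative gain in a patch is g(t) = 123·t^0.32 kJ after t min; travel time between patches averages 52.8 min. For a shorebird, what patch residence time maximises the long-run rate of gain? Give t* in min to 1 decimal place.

Optimal t* satisfies g'(t*) = g(t*)/(T + t*).
g'(t) = 0.32·123·t^-0.68. Setting 0.32·123·t^-0.68 = 123·t^0.32/(52.8+t) gives 0.32(52.8+t) = t, so 0.68·t = 0.32×52.8.
t* = 0.32×52.8/0.68 = 24.85 min.

24.8 min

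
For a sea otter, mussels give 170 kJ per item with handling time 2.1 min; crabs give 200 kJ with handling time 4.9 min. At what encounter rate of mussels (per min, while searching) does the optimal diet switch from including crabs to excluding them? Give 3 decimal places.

The zero-one rule: include crabs iff E₂/h₂ > λE₁/(1+λh₁). Equality gives the switch point.
λE₁h₂ = E₂ + λE₂h₁ ⇒ λ = E₂/(E₁h₂ − E₂h₁) = 200/(833 − 420) = 0.4843 per min.

0.484 per min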